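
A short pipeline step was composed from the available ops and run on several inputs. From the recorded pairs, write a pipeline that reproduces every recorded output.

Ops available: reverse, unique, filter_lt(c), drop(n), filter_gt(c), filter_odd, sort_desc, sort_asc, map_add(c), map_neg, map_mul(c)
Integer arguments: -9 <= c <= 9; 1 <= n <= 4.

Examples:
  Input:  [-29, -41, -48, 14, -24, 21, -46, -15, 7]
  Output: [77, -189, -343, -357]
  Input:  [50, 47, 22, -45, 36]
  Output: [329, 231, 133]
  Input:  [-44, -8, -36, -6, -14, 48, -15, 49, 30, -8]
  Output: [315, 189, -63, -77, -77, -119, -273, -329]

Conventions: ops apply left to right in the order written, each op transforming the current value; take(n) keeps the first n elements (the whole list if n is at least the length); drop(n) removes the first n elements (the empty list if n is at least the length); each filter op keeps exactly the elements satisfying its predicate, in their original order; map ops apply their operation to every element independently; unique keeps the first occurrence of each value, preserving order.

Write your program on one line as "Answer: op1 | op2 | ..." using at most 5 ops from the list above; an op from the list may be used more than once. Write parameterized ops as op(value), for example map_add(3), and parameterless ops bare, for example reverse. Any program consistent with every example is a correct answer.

reverse | map_add(-3) | map_mul(7) | sort_desc | filter_odd

Check, running the answer program on each example:
  [-29, -41, -48, 14, -24, 21, -46, -15, 7] -> [7, -15, -46, 21, -24, 14, -48, -41, -29] -> [4, -18, -49, 18, -27, 11, -51, -44, -32] -> [28, -126, -343, 126, -189, 77, -357, -308, -224] -> [126, 77, 28, -126, -189, -224, -308, -343, -357] -> [77, -189, -343, -357]
  [50, 47, 22, -45, 36] -> [36, -45, 22, 47, 50] -> [33, -48, 19, 44, 47] -> [231, -336, 133, 308, 329] -> [329, 308, 231, 133, -336] -> [329, 231, 133]
  [-44, -8, -36, -6, -14, 48, -15, 49, 30, -8] -> [-8, 30, 49, -15, 48, -14, -6, -36, -8, -44] -> [-11, 27, 46, -18, 45, -17, -9, -39, -11, -47] -> [-77, 189, 322, -126, 315, -119, -63, -273, -77, -329] -> [322, 315, 189, -63, -77, -77, -119, -126, -273, -329] -> [315, 189, -63, -77, -77, -119, -273, -329]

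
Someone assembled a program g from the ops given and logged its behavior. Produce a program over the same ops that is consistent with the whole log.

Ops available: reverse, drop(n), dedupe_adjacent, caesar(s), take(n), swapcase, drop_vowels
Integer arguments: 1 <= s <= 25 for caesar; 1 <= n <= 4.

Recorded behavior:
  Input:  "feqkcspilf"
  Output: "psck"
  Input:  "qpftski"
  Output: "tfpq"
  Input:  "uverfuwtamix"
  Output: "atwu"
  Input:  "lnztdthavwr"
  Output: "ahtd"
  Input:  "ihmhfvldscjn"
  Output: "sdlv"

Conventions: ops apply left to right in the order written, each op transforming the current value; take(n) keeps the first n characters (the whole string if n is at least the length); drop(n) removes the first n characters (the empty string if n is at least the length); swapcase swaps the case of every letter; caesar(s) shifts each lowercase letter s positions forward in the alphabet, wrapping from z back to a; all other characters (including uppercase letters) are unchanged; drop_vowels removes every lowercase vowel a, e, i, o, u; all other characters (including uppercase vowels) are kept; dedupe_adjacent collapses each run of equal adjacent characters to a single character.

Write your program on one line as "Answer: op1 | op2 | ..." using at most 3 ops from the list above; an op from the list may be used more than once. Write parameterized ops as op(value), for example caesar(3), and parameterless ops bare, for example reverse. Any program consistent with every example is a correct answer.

reverse | drop(3) | take(4)

Check, running the answer program on each example:
  "feqkcspilf" -> "flipsckqef" -> "psckqef" -> "psck"
  "qpftski" -> "ikstfpq" -> "tfpq" -> "tfpq"
  "uverfuwtamix" -> "ximatwufrevu" -> "atwufrevu" -> "atwu"
  "lnztdthavwr" -> "rwvahtdtznl" -> "ahtdtznl" -> "ahtd"
  "ihmhfvldscjn" -> "njcsdlvfhmhi" -> "sdlvfhmhi" -> "sdlv"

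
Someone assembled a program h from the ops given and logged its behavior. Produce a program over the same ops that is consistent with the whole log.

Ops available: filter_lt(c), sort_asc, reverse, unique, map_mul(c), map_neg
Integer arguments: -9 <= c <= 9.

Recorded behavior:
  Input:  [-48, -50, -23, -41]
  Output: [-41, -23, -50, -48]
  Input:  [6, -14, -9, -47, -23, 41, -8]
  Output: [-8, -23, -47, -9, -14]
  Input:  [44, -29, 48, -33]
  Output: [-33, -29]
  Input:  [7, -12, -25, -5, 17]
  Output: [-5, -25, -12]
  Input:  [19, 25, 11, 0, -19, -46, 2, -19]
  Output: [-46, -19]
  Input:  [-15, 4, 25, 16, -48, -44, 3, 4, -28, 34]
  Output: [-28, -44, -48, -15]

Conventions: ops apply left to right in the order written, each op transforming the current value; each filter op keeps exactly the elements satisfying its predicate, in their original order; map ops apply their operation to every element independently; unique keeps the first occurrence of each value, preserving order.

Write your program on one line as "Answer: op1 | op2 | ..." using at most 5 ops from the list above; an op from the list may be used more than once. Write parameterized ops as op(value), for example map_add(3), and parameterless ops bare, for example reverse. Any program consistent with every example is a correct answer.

filter_lt(4) | unique | reverse | filter_lt(-4)

Check, running the answer program on each example:
  [-48, -50, -23, -41] -> [-48, -50, -23, -41] -> [-48, -50, -23, -41] -> [-41, -23, -50, -48] -> [-41, -23, -50, -48]
  [6, -14, -9, -47, -23, 41, -8] -> [-14, -9, -47, -23, -8] -> [-14, -9, -47, -23, -8] -> [-8, -23, -47, -9, -14] -> [-8, -23, -47, -9, -14]
  [44, -29, 48, -33] -> [-29, -33] -> [-29, -33] -> [-33, -29] -> [-33, -29]
  [7, -12, -25, -5, 17] -> [-12, -25, -5] -> [-12, -25, -5] -> [-5, -25, -12] -> [-5, -25, -12]
  [19, 25, 11, 0, -19, -46, 2, -19] -> [0, -19, -46, 2, -19] -> [0, -19, -46, 2] -> [2, -46, -19, 0] -> [-46, -19]
  [-15, 4, 25, 16, -48, -44, 3, 4, -28, 34] -> [-15, -48, -44, 3, -28] -> [-15, -48, -44, 3, -28] -> [-28, 3, -44, -48, -15] -> [-28, -44, -48, -15]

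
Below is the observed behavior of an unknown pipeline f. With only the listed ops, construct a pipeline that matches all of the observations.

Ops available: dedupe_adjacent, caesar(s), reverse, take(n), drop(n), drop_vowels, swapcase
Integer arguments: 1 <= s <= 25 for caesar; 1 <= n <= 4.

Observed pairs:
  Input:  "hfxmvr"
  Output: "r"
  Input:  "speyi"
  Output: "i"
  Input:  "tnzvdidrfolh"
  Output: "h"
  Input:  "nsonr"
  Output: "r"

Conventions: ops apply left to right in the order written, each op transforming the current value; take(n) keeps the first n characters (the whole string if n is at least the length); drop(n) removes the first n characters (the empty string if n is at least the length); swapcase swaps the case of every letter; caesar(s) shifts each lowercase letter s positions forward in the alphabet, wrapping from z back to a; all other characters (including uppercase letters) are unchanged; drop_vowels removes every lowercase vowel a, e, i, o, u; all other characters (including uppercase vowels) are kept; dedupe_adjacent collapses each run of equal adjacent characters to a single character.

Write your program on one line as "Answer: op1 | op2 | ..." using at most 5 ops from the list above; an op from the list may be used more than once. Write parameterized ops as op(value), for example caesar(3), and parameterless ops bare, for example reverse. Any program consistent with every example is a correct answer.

reverse | take(4) | reverse | drop(3)

Check, running the answer program on each example:
  "hfxmvr" -> "rvmxfh" -> "rvmx" -> "xmvr" -> "r"
  "speyi" -> "iyeps" -> "iyep" -> "peyi" -> "i"
  "tnzvdidrfolh" -> "hlofrdidvznt" -> "hlof" -> "folh" -> "h"
  "nsonr" -> "rnosn" -> "rnos" -> "sonr" -> "r"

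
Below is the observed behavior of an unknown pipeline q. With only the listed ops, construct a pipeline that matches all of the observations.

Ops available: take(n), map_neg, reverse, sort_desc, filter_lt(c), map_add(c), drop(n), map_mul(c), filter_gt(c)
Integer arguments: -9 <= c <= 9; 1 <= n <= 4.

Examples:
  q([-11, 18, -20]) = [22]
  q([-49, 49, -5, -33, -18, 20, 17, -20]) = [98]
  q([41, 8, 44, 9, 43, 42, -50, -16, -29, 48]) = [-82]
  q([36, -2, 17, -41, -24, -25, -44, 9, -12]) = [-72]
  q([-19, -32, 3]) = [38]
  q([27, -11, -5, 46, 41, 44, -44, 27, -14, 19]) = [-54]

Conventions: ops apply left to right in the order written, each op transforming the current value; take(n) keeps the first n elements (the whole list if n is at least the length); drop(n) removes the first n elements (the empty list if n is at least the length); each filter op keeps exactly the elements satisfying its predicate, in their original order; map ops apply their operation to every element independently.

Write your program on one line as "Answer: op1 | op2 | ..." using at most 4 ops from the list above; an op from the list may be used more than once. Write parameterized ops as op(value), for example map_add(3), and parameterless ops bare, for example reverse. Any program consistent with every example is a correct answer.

map_neg | map_mul(-2) | map_neg | take(1)

Check, running the answer program on each example:
  [-11, 18, -20] -> [11, -18, 20] -> [-22, 36, -40] -> [22, -36, 40] -> [22]
  [-49, 49, -5, -33, -18, 20, 17, -20] -> [49, -49, 5, 33, 18, -20, -17, 20] -> [-98, 98, -10, -66, -36, 40, 34, -40] -> [98, -98, 10, 66, 36, -40, -34, 40] -> [98]
  [41, 8, 44, 9, 43, 42, -50, -16, -29, 48] -> [-41, -8, -44, -9, -43, -42, 50, 16, 29, -48] -> [82, 16, 88, 18, 86, 84, -100, -32, -58, 96] -> [-82, -16, -88, -18, -86, -84, 100, 32, 58, -96] -> [-82]
  [36, -2, 17, -41, -24, -25, -44, 9, -12] -> [-36, 2, -17, 41, 24, 25, 44, -9, 12] -> [72, -4, 34, -82, -48, -50, -88, 18, -24] -> [-72, 4, -34, 82, 48, 50, 88, -18, 24] -> [-72]
  [-19, -32, 3] -> [19, 32, -3] -> [-38, -64, 6] -> [38, 64, -6] -> [38]
  [27, -11, -5, 46, 41, 44, -44, 27, -14, 19] -> [-27, 11, 5, -46, -41, -44, 44, -27, 14, -19] -> [54, -22, -10, 92, 82, 88, -88, 54, -28, 38] -> [-54, 22, 10, -92, -82, -88, 88, -54, 28, -38] -> [-54]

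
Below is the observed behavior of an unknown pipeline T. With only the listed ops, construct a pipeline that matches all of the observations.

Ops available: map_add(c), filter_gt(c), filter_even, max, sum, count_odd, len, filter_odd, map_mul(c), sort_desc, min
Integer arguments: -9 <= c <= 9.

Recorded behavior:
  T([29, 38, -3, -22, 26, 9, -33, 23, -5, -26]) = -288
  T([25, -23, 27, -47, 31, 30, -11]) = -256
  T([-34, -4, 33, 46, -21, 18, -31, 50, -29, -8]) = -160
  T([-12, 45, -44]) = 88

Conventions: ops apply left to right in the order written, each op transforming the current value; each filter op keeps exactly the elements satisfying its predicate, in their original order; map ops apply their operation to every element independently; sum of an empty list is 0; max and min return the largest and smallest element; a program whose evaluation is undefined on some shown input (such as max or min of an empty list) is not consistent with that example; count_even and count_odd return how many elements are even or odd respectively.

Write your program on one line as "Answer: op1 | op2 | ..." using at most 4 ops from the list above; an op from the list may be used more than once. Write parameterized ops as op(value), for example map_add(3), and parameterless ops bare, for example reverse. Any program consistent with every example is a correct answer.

map_mul(-8) | sort_desc | sum

Check, running the answer program on each example:
  [29, 38, -3, -22, 26, 9, -33, 23, -5, -26] -> [-232, -304, 24, 176, -208, -72, 264, -184, 40, 208] -> [264, 208, 176, 40, 24, -72, -184, -208, -232, -304] -> -288
  [25, -23, 27, -47, 31, 30, -11] -> [-200, 184, -216, 376, -248, -240, 88] -> [376, 184, 88, -200, -216, -240, -248] -> -256
  [-34, -4, 33, 46, -21, 18, -31, 50, -29, -8] -> [272, 32, -264, -368, 168, -144, 248, -400, 232, 64] -> [272, 248, 232, 168, 64, 32, -144, -264, -368, -400] -> -160
  [-12, 45, -44] -> [96, -360, 352] -> [352, 96, -360] -> 88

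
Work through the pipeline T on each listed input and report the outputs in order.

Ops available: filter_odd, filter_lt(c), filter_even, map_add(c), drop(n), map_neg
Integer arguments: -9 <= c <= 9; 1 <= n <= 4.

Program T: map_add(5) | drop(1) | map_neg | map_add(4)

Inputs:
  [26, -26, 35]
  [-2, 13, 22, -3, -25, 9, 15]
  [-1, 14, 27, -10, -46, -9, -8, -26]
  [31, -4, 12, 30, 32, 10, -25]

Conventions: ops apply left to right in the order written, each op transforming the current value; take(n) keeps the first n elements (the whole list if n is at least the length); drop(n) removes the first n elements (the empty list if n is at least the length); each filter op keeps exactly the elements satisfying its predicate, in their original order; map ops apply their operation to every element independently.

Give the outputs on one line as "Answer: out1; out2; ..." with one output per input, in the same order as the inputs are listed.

Execution, op by op:
  [26, -26, 35] -> [31, -21, 40] -> [-21, 40] -> [21, -40] -> [25, -36]
  [-2, 13, 22, -3, -25, 9, 15] -> [3, 18, 27, 2, -20, 14, 20] -> [18, 27, 2, -20, 14, 20] -> [-18, -27, -2, 20, -14, -20] -> [-14, -23, 2, 24, -10, -16]
  [-1, 14, 27, -10, -46, -9, -8, -26] -> [4, 19, 32, -5, -41, -4, -3, -21] -> [19, 32, -5, -41, -4, -3, -21] -> [-19, -32, 5, 41, 4, 3, 21] -> [-15, -28, 9, 45, 8, 7, 25]
  [31, -4, 12, 30, 32, 10, -25] -> [36, 1, 17, 35, 37, 15, -20] -> [1, 17, 35, 37, 15, -20] -> [-1, -17, -35, -37, -15, 20] -> [3, -13, -31, -33, -11, 24]

[25, -36]; [-14, -23, 2, 24, -10, -16]; [-15, -28, 9, 45, 8, 7, 25]; [3, -13, -31, -33, -11, 24]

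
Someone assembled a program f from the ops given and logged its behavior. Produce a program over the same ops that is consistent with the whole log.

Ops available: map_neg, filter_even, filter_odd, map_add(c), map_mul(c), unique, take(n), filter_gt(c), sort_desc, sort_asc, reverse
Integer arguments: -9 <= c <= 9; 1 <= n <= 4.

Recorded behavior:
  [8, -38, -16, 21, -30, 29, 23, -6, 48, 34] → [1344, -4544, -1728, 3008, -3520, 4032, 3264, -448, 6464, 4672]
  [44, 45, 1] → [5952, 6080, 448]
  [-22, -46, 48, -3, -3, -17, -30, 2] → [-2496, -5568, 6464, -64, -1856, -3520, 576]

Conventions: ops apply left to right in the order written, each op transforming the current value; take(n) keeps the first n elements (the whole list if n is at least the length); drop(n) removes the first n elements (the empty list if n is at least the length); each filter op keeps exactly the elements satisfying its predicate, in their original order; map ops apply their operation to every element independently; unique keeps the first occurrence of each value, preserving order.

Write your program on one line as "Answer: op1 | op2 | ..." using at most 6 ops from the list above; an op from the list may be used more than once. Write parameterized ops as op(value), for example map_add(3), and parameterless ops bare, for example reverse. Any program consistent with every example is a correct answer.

map_mul(2) | map_add(-3) | unique | map_add(8) | map_mul(8) | map_mul(8)

Check, running the answer program on each example:
  [8, -38, -16, 21, -30, 29, 23, -6, 48, 34] -> [16, -76, -32, 42, -60, 58, 46, -12, 96, 68] -> [13, -79, -35, 39, -63, 55, 43, -15, 93, 65] -> [13, -79, -35, 39, -63, 55, 43, -15, 93, 65] -> [21, -71, -27, 47, -55, 63, 51, -7, 101, 73] -> [168, -568, -216, 376, -440, 504, 408, -56, 808, 584] -> [1344, -4544, -1728, 3008, -3520, 4032, 3264, -448, 6464, 4672]
  [44, 45, 1] -> [88, 90, 2] -> [85, 87, -1] -> [85, 87, -1] -> [93, 95, 7] -> [744, 760, 56] -> [5952, 6080, 448]
  [-22, -46, 48, -3, -3, -17, -30, 2] -> [-44, -92, 96, -6, -6, -34, -60, 4] -> [-47, -95, 93, -9, -9, -37, -63, 1] -> [-47, -95, 93, -9, -37, -63, 1] -> [-39, -87, 101, -1, -29, -55, 9] -> [-312, -696, 808, -8, -232, -440, 72] -> [-2496, -5568, 6464, -64, -1856, -3520, 576]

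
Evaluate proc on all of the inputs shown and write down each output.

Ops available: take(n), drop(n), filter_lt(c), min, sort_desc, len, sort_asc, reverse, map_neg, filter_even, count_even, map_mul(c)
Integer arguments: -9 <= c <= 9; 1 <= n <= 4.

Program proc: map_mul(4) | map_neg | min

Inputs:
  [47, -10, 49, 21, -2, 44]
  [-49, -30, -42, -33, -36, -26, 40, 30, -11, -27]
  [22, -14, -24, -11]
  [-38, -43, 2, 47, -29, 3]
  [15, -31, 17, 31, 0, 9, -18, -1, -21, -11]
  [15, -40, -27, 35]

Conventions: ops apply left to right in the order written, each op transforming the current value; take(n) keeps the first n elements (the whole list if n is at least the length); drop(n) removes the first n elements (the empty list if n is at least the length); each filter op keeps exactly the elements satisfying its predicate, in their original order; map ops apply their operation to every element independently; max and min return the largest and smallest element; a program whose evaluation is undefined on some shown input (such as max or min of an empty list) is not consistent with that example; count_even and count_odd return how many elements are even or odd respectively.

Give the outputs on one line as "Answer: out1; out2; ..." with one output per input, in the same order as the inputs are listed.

Execution, op by op:
  [47, -10, 49, 21, -2, 44] -> [188, -40, 196, 84, -8, 176] -> [-188, 40, -196, -84, 8, -176] -> -196
  [-49, -30, -42, -33, -36, -26, 40, 30, -11, -27] -> [-196, -120, -168, -132, -144, -104, 160, 120, -44, -108] -> [196, 120, 168, 132, 144, 104, -160, -120, 44, 108] -> -160
  [22, -14, -24, -11] -> [88, -56, -96, -44] -> [-88, 56, 96, 44] -> -88
  [-38, -43, 2, 47, -29, 3] -> [-152, -172, 8, 188, -116, 12] -> [152, 172, -8, -188, 116, -12] -> -188
  [15, -31, 17, 31, 0, 9, -18, -1, -21, -11] -> [60, -124, 68, 124, 0, 36, -72, -4, -84, -44] -> [-60, 124, -68, -124, 0, -36, 72, 4, 84, 44] -> -124
  [15, -40, -27, 35] -> [60, -160, -108, 140] -> [-60, 160, 108, -140] -> -140

-196; -160; -88; -188; -124; -140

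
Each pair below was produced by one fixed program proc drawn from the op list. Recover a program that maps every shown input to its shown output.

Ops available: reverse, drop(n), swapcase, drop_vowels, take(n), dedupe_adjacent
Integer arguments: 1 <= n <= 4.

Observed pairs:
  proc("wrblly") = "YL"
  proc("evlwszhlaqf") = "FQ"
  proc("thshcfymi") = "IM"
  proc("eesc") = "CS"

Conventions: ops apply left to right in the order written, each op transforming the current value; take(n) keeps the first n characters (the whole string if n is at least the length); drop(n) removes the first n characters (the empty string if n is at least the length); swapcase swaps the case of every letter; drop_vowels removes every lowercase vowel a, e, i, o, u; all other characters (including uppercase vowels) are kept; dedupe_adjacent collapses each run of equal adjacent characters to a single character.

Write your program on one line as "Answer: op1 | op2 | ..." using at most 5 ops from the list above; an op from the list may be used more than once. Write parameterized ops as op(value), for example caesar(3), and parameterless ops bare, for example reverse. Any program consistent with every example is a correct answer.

swapcase | drop(2) | reverse | take(4) | take(2)

Check, running the answer program on each example:
  "wrblly" -> "WRBLLY" -> "BLLY" -> "YLLB" -> "YLLB" -> "YL"
  "evlwszhlaqf" -> "EVLWSZHLAQF" -> "LWSZHLAQF" -> "FQALHZSWL" -> "FQAL" -> "FQ"
  "thshcfymi" -> "THSHCFYMI" -> "SHCFYMI" -> "IMYFCHS" -> "IMYF" -> "IM"
  "eesc" -> "EESC" -> "SC" -> "CS" -> "CS" -> "CS"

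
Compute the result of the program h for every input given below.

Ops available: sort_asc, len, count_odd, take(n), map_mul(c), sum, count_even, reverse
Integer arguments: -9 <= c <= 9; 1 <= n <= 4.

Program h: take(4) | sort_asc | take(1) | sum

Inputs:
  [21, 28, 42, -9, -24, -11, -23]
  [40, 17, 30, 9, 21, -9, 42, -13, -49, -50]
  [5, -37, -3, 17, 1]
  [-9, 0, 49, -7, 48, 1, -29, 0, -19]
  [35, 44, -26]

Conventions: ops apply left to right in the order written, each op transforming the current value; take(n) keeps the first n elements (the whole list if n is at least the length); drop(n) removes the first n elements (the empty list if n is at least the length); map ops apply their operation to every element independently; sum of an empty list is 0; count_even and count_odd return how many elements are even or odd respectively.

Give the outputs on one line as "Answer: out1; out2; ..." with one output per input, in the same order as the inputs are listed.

Execution, op by op:
  [21, 28, 42, -9, -24, -11, -23] -> [21, 28, 42, -9] -> [-9, 21, 28, 42] -> [-9] -> -9
  [40, 17, 30, 9, 21, -9, 42, -13, -49, -50] -> [40, 17, 30, 9] -> [9, 17, 30, 40] -> [9] -> 9
  [5, -37, -3, 17, 1] -> [5, -37, -3, 17] -> [-37, -3, 5, 17] -> [-37] -> -37
  [-9, 0, 49, -7, 48, 1, -29, 0, -19] -> [-9, 0, 49, -7] -> [-9, -7, 0, 49] -> [-9] -> -9
  [35, 44, -26] -> [35, 44, -26] -> [-26, 35, 44] -> [-26] -> -26

-9; 9; -37; -9; -26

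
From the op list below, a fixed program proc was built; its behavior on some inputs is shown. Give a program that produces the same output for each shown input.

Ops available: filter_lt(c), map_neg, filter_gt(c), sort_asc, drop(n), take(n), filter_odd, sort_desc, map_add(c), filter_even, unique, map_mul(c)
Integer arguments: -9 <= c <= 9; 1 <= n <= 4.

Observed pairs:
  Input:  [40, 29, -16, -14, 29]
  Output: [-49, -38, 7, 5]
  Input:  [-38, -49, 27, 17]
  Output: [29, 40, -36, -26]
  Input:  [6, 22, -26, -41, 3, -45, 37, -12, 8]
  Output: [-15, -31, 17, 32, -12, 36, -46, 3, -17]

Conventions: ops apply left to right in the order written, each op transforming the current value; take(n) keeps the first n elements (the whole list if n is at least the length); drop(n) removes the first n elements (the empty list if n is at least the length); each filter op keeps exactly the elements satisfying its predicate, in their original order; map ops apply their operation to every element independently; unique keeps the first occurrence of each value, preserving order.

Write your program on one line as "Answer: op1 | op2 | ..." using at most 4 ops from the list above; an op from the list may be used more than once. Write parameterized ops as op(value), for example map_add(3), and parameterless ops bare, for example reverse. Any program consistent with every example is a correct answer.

unique | map_neg | map_add(-9)

Check, running the answer program on each example:
  [40, 29, -16, -14, 29] -> [40, 29, -16, -14] -> [-40, -29, 16, 14] -> [-49, -38, 7, 5]
  [-38, -49, 27, 17] -> [-38, -49, 27, 17] -> [38, 49, -27, -17] -> [29, 40, -36, -26]
  [6, 22, -26, -41, 3, -45, 37, -12, 8] -> [6, 22, -26, -41, 3, -45, 37, -12, 8] -> [-6, -22, 26, 41, -3, 45, -37, 12, -8] -> [-15, -31, 17, 32, -12, 36, -46, 3, -17]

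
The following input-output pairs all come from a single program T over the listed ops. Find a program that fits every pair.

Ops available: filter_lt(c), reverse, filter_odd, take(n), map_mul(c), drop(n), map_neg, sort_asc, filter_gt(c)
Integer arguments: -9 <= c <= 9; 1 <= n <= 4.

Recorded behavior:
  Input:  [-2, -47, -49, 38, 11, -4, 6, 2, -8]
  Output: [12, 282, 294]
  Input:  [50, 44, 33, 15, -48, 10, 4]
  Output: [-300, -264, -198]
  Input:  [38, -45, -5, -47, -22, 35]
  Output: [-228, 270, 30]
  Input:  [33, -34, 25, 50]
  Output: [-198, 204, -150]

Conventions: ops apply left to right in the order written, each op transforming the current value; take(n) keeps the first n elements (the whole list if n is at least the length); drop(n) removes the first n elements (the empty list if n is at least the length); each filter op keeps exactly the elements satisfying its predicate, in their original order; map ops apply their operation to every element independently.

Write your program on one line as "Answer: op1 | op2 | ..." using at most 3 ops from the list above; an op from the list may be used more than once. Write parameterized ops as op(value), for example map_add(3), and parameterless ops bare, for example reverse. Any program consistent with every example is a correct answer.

map_mul(6) | map_neg | take(3)

Check, running the answer program on each example:
  [-2, -47, -49, 38, 11, -4, 6, 2, -8] -> [-12, -282, -294, 228, 66, -24, 36, 12, -48] -> [12, 282, 294, -228, -66, 24, -36, -12, 48] -> [12, 282, 294]
  [50, 44, 33, 15, -48, 10, 4] -> [300, 264, 198, 90, -288, 60, 24] -> [-300, -264, -198, -90, 288, -60, -24] -> [-300, -264, -198]
  [38, -45, -5, -47, -22, 35] -> [228, -270, -30, -282, -132, 210] -> [-228, 270, 30, 282, 132, -210] -> [-228, 270, 30]
  [33, -34, 25, 50] -> [198, -204, 150, 300] -> [-198, 204, -150, -300] -> [-198, 204, -150]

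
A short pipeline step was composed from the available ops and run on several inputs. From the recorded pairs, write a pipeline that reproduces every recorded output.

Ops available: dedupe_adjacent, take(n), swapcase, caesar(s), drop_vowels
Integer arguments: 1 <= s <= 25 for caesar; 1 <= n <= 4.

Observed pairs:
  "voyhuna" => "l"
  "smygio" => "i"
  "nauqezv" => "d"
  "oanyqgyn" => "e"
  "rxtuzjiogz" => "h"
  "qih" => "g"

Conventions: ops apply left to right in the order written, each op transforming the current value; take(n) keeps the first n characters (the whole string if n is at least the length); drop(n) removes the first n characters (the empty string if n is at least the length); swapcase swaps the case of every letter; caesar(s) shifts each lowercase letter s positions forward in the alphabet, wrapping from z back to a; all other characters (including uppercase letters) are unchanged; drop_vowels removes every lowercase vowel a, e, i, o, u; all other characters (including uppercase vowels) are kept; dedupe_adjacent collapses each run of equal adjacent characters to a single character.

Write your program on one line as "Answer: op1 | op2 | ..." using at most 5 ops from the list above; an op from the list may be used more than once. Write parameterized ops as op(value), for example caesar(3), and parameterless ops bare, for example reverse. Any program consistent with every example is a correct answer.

take(2) | caesar(11) | caesar(19) | caesar(12) | take(1)

Check, running the answer program on each example:
  "voyhuna" -> "vo" -> "gz" -> "zs" -> "le" -> "l"
  "smygio" -> "sm" -> "dx" -> "wq" -> "ic" -> "i"
  "nauqezv" -> "na" -> "yl" -> "re" -> "dq" -> "d"
  "oanyqgyn" -> "oa" -> "zl" -> "se" -> "eq" -> "e"
  "rxtuzjiogz" -> "rx" -> "ci" -> "vb" -> "hn" -> "h"
  "qih" -> "qi" -> "bt" -> "um" -> "gy" -> "g"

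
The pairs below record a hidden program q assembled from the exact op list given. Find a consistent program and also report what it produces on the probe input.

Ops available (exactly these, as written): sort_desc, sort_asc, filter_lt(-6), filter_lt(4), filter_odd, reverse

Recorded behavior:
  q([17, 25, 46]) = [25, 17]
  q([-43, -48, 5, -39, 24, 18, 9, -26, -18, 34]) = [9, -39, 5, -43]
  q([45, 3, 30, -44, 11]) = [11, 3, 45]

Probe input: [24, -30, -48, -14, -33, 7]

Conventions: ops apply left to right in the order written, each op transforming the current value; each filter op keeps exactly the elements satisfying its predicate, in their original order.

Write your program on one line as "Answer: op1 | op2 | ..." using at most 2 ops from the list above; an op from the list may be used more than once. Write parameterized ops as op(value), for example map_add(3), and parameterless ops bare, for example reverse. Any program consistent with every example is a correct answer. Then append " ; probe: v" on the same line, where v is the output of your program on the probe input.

reverse | filter_odd ; probe: [7, -33]

Check, running the answer program on each example:
  [17, 25, 46] -> [46, 25, 17] -> [25, 17]
  [-43, -48, 5, -39, 24, 18, 9, -26, -18, 34] -> [34, -18, -26, 9, 18, 24, -39, 5, -48, -43] -> [9, -39, 5, -43]
  [45, 3, 30, -44, 11] -> [11, -44, 30, 3, 45] -> [11, 3, 45]
  probe: [24, -30, -48, -14, -33, 7] -> [7, -33, -14, -48, -30, 24] -> [7, -33]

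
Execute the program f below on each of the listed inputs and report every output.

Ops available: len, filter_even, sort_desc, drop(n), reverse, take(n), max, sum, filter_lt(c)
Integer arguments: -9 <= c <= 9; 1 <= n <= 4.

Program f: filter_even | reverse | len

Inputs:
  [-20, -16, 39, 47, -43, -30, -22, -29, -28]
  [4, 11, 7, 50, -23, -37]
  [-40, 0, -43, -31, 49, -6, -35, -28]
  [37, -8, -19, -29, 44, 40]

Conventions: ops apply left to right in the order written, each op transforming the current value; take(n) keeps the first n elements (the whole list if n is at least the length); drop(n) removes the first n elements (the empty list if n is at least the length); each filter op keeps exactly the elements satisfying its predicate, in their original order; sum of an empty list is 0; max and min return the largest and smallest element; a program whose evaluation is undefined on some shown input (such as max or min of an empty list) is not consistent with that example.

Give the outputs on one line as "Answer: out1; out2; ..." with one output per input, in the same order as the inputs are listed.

5; 2; 4; 3

Execution, op by op:
  [-20, -16, 39, 47, -43, -30, -22, -29, -28] -> [-20, -16, -30, -22, -28] -> [-28, -22, -30, -16, -20] -> 5
  [4, 11, 7, 50, -23, -37] -> [4, 50] -> [50, 4] -> 2
  [-40, 0, -43, -31, 49, -6, -35, -28] -> [-40, 0, -6, -28] -> [-28, -6, 0, -40] -> 4
  [37, -8, -19, -29, 44, 40] -> [-8, 44, 40] -> [40, 44, -8] -> 3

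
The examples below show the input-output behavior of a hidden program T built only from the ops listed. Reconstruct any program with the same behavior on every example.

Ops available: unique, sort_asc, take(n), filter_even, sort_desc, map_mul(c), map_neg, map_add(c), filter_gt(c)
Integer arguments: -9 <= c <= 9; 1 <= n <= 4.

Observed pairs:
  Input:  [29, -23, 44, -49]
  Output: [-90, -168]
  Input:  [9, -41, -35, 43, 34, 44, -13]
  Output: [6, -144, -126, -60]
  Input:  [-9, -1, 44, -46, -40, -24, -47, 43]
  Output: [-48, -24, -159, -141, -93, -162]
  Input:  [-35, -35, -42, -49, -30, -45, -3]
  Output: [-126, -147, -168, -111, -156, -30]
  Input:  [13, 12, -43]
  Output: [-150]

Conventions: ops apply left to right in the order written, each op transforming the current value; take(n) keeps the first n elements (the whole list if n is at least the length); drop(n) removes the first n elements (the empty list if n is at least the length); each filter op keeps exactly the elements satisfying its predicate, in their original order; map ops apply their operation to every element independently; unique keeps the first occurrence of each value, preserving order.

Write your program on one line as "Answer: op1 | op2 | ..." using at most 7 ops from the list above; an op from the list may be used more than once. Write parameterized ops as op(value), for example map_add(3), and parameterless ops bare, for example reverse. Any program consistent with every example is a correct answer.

map_add(-7) | unique | map_neg | filter_gt(-4) | map_neg | map_mul(3)

Check, running the answer program on each example:
  [29, -23, 44, -49] -> [22, -30, 37, -56] -> [22, -30, 37, -56] -> [-22, 30, -37, 56] -> [30, 56] -> [-30, -56] -> [-90, -168]
  [9, -41, -35, 43, 34, 44, -13] -> [2, -48, -42, 36, 27, 37, -20] -> [2, -48, -42, 36, 27, 37, -20] -> [-2, 48, 42, -36, -27, -37, 20] -> [-2, 48, 42, 20] -> [2, -48, -42, -20] -> [6, -144, -126, -60]
  [-9, -1, 44, -46, -40, -24, -47, 43] -> [-16, -8, 37, -53, -47, -31, -54, 36] -> [-16, -8, 37, -53, -47, -31, -54, 36] -> [16, 8, -37, 53, 47, 31, 54, -36] -> [16, 8, 53, 47, 31, 54] -> [-16, -8, -53, -47, -31, -54] -> [-48, -24, -159, -141, -93, -162]
  [-35, -35, -42, -49, -30, -45, -3] -> [-42, -42, -49, -56, -37, -52, -10] -> [-42, -49, -56, -37, -52, -10] -> [42, 49, 56, 37, 52, 10] -> [42, 49, 56, 37, 52, 10] -> [-42, -49, -56, -37, -52, -10] -> [-126, -147, -168, -111, -156, -30]
  [13, 12, -43] -> [6, 5, -50] -> [6, 5, -50] -> [-6, -5, 50] -> [50] -> [-50] -> [-150]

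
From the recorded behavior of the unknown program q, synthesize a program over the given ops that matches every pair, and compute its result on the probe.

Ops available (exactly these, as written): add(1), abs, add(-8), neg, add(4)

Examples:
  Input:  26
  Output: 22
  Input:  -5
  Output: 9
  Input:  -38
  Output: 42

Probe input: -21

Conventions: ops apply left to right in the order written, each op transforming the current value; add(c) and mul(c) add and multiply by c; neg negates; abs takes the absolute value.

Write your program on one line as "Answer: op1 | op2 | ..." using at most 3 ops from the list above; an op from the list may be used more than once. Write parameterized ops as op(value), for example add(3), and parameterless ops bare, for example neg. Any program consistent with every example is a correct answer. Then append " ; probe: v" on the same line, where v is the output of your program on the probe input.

neg | add(4) | abs ; probe: 25

Check, running the answer program on each example:
  26 -> -26 -> -22 -> 22
  -5 -> 5 -> 9 -> 9
  -38 -> 38 -> 42 -> 42
  probe: -21 -> 21 -> 25 -> 25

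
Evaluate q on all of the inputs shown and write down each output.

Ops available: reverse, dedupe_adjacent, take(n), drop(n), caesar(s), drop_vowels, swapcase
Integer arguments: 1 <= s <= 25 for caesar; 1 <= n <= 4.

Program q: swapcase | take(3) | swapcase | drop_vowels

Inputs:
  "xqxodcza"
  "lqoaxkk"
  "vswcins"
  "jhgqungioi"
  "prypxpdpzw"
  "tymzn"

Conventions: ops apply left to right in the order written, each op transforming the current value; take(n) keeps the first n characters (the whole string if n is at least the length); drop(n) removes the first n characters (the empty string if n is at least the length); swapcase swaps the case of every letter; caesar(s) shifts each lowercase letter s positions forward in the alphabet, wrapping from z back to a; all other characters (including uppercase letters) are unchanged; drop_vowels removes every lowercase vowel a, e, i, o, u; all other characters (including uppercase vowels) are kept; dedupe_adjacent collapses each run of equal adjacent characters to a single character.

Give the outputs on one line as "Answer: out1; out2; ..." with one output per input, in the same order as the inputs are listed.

Execution, op by op:
  "xqxodcza" -> "XQXODCZA" -> "XQX" -> "xqx" -> "xqx"
  "lqoaxkk" -> "LQOAXKK" -> "LQO" -> "lqo" -> "lq"
  "vswcins" -> "VSWCINS" -> "VSW" -> "vsw" -> "vsw"
  "jhgqungioi" -> "JHGQUNGIOI" -> "JHG" -> "jhg" -> "jhg"
  "prypxpdpzw" -> "PRYPXPDPZW" -> "PRY" -> "pry" -> "pry"
  "tymzn" -> "TYMZN" -> "TYM" -> "tym" -> "tym"

"xqx"; "lq"; "vsw"; "jhg"; "pry"; "tym"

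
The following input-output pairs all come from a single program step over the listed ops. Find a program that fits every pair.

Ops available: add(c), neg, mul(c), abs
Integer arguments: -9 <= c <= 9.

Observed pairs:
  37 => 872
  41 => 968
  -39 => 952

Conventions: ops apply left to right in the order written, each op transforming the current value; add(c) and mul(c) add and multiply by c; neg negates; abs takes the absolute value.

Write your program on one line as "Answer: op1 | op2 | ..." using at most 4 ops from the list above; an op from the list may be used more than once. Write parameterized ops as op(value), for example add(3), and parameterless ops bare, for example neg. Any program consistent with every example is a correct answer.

mul(-6) | add(4) | abs | mul(4)

Check, running the answer program on each example:
  37 -> -222 -> -218 -> 218 -> 872
  41 -> -246 -> -242 -> 242 -> 968
  -39 -> 234 -> 238 -> 238 -> 952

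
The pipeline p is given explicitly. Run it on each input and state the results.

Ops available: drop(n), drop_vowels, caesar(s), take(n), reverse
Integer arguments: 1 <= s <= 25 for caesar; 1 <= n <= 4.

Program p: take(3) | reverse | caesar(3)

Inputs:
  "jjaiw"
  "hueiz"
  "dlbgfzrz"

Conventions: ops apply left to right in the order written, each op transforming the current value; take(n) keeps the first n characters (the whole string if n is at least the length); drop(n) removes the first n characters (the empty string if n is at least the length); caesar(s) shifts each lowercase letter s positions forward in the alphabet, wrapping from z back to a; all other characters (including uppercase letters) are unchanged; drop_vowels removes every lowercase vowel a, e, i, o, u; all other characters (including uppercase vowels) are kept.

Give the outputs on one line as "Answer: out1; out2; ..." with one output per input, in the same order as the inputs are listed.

Execution, op by op:
  "jjaiw" -> "jja" -> "ajj" -> "dmm"
  "hueiz" -> "hue" -> "euh" -> "hxk"
  "dlbgfzrz" -> "dlb" -> "bld" -> "eog"

"dmm"; "hxk"; "eog"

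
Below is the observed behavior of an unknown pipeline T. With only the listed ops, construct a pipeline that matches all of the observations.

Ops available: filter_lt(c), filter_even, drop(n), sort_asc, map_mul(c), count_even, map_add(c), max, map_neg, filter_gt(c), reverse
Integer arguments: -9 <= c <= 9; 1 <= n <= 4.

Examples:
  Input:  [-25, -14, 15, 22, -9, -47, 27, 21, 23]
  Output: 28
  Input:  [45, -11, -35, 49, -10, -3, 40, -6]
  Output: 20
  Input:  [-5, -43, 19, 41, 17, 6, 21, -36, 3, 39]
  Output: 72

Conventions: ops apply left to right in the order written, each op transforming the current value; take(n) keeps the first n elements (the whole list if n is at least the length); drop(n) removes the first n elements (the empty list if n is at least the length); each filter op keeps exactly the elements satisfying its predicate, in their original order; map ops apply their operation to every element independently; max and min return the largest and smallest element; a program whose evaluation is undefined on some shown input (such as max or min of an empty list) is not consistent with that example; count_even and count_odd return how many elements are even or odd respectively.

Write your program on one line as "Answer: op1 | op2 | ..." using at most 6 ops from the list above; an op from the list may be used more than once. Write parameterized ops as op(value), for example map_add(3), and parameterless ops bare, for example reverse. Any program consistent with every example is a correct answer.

map_neg | sort_asc | filter_even | map_mul(2) | max

Check, running the answer program on each example:
  [-25, -14, 15, 22, -9, -47, 27, 21, 23] -> [25, 14, -15, -22, 9, 47, -27, -21, -23] -> [-27, -23, -22, -21, -15, 9, 14, 25, 47] -> [-22, 14] -> [-44, 28] -> 28
  [45, -11, -35, 49, -10, -3, 40, -6] -> [-45, 11, 35, -49, 10, 3, -40, 6] -> [-49, -45, -40, 3, 6, 10, 11, 35] -> [-40, 6, 10] -> [-80, 12, 20] -> 20
  [-5, -43, 19, 41, 17, 6, 21, -36, 3, 39] -> [5, 43, -19, -41, -17, -6, -21, 36, -3, -39] -> [-41, -39, -21, -19, -17, -6, -3, 5, 36, 43] -> [-6, 36] -> [-12, 72] -> 72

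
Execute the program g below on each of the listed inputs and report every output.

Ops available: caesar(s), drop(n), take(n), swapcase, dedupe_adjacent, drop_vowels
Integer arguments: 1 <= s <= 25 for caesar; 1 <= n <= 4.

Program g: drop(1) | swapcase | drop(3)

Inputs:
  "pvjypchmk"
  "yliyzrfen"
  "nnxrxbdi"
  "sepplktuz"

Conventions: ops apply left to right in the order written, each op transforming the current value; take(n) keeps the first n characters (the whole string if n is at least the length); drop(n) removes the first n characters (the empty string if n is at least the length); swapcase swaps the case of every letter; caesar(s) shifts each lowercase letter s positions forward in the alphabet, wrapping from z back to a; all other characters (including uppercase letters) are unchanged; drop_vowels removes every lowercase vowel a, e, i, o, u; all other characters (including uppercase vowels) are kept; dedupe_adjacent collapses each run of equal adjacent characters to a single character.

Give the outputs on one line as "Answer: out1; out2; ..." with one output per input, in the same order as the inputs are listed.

Execution, op by op:
  "pvjypchmk" -> "vjypchmk" -> "VJYPCHMK" -> "PCHMK"
  "yliyzrfen" -> "liyzrfen" -> "LIYZRFEN" -> "ZRFEN"
  "nnxrxbdi" -> "nxrxbdi" -> "NXRXBDI" -> "XBDI"
  "sepplktuz" -> "epplktuz" -> "EPPLKTUZ" -> "LKTUZ"

"PCHMK"; "ZRFEN"; "XBDI"; "LKTUZ"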